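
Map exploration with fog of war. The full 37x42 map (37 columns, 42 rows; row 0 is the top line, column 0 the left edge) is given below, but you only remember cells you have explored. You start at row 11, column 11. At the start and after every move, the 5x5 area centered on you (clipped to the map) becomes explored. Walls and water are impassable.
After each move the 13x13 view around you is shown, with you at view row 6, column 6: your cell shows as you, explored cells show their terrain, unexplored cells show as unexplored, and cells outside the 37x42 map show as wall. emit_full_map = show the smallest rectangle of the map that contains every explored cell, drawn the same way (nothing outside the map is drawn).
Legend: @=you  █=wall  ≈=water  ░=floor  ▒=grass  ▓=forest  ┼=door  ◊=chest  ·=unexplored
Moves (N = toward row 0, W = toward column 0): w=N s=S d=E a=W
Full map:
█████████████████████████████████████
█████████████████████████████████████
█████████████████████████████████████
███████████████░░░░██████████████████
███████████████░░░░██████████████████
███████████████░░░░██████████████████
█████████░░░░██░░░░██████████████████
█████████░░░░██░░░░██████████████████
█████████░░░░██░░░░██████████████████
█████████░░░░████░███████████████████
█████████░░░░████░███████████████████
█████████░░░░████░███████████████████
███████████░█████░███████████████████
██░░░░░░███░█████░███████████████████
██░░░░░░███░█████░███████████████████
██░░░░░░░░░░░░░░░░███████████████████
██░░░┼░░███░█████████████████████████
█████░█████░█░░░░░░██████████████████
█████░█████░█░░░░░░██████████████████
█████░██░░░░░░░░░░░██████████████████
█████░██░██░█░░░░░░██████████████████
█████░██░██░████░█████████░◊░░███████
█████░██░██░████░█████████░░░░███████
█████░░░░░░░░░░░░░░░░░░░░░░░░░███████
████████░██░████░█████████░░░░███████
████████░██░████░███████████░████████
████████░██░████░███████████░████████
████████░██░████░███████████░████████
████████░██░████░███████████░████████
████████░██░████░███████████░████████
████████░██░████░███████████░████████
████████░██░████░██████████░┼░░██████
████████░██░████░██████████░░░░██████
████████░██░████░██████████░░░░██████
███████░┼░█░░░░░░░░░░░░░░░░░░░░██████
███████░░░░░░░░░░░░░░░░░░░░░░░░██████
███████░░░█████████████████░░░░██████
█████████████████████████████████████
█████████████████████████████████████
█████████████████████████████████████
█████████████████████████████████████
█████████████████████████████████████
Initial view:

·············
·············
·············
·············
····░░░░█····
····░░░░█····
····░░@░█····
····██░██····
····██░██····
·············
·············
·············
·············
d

·············
·············
·············
·············
···░░░░██····
···░░░░██····
···░░░@██····
···██░███····
···██░███····
·············
·············
·············
·············

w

·············
·············
·············
·············
····░░░██····
···░░░░██····
···░░░@██····
···░░░░██····
···██░███····
···██░███····
·············
·············
·············

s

·············
·············
·············
····░░░██····
···░░░░██····
···░░░░██····
···░░░@██····
···██░███····
···██░███····
·············
·············
·············
·············

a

·············
·············
·············
·····░░░██···
····░░░░██···
····░░░░██···
····░░@░██···
····██░███···
····██░███···
·············
·············
·············
·············

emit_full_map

·░░░██
░░░░██
░░░░██
░░@░██
██░███
██░███

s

·············
·············
·····░░░██···
····░░░░██···
····░░░░██···
····░░░░██···
····██@███···
····██░███···
····██░██····
·············
·············
·············
·············

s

·············
·····░░░██···
····░░░░██···
····░░░░██···
····░░░░██···
····██░███···
····██@███···
····██░██····
····░░░░░····
·············
·············
·············
·············

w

·············
·············
·····░░░██···
····░░░░██···
····░░░░██···
····░░░░██···
····██@███···
····██░███···
····██░██····
····░░░░░····
·············
·············
·············

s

·············
·····░░░██···
····░░░░██···
····░░░░██···
····░░░░██···
····██░███···
····██@███···
····██░██····
····░░░░░····
·············
·············
·············
·············

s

·····░░░██···
····░░░░██···
····░░░░██···
····░░░░██···
····██░███···
····██░███···
····██@██····
····░░░░░····
····██░██····
·············
·············
·············
·············

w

·············
·····░░░██···
····░░░░██···
····░░░░██···
····░░░░██···
····██░███···
····██@███···
····██░██····
····░░░░░····
····██░██····
·············
·············
·············

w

·············
·············
·····░░░██···
····░░░░██···
····░░░░██···
····░░░░██···
····██@███···
····██░███···
····██░██····
····░░░░░····
····██░██····
·············
·············

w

·············
·············
·············
·····░░░██···
····░░░░██···
····░░░░██···
····░░@░██···
····██░███···
····██░███···
····██░██····
····░░░░░····
····██░██····
·············

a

·············
·············
·············
······░░░██··
····█░░░░██··
····█░░░░██··
····█░@░░██··
····███░███··
····███░███··
·····██░██···
·····░░░░░···
·····██░██···
·············

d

·············
·············
·············
·····░░░██···
···█░░░░██···
···█░░░░██···
···█░░@░██···
···███░███···
···███░███···
····██░██····
····░░░░░····
····██░██····
·············

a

·············
·············
·············
······░░░██··
····█░░░░██··
····█░░░░██··
····█░@░░██··
····███░███··
····███░███··
·····██░██···
·····░░░░░···
·····██░██···
·············

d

·············
·············
·············
·····░░░██···
···█░░░░██···
···█░░░░██···
···█░░@░██···
···███░███···
···███░███···
····██░██····
····░░░░░····
····██░██····
·············

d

·············
·············
·············
····░░░██····
··█░░░░██····
··█░░░░██····
··█░░░@██····
··███░███····
··███░███····
···██░██·····
···░░░░░·····
···██░██·····
·············

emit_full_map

··░░░██
█░░░░██
█░░░░██
█░░░@██
███░███
███░███
·██░██·
·░░░░░·
·██░██·

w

·············
·············
·············
·············
····░░░██····
··█░░░░██····
··█░░░@██····
··█░░░░██····
··███░███····
··███░███····
···██░██·····
···░░░░░·····
···██░██·····

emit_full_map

··░░░██
█░░░░██
█░░░@██
█░░░░██
███░███
███░███
·██░██·
·░░░░░·
·██░██·


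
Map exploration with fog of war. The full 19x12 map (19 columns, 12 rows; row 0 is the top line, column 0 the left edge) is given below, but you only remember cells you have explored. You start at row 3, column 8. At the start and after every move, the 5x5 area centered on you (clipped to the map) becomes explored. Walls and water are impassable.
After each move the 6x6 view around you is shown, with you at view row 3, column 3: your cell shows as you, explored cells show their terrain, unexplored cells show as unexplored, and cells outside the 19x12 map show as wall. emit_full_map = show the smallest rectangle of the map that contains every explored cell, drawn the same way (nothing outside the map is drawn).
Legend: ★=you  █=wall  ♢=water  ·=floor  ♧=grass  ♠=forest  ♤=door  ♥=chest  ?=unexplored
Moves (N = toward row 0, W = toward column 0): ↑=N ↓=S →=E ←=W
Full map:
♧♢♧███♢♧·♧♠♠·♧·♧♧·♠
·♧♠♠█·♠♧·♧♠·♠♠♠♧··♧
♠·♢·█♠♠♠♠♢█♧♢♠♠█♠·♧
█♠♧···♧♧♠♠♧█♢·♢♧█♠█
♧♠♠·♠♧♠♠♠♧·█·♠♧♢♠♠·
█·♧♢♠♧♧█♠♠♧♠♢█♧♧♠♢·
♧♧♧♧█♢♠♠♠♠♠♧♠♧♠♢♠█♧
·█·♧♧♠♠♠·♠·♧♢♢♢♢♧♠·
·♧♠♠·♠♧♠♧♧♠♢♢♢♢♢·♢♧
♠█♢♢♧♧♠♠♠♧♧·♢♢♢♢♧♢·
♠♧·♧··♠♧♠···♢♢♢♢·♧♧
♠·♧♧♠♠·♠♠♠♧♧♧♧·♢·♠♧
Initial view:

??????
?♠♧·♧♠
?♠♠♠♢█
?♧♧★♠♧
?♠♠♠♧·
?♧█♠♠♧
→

??????
♠♧·♧♠·
♠♠♠♢█♧
♧♧♠★♧█
♠♠♠♧·█
♧█♠♠♧♠

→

??????
♧·♧♠·♠
♠♠♢█♧♢
♧♠♠★█♢
♠♠♧·█·
█♠♠♧♠♢

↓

♧·♧♠·♠
♠♠♢█♧♢
♧♠♠♧█♢
♠♠♧★█·
█♠♠♧♠♢
?♠♠♠♧♠

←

♠♧·♧♠·
♠♠♠♢█♧
♧♧♠♠♧█
♠♠♠★·█
♧█♠♠♧♠
?♠♠♠♠♧

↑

??????
♠♧·♧♠·
♠♠♠♢█♧
♧♧♠★♧█
♠♠♠♧·█
♧█♠♠♧♠

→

??????
♧·♧♠·♠
♠♠♢█♧♢
♧♠♠★█♢
♠♠♧·█·
█♠♠♧♠♢

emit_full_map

♠♧·♧♠·♠
♠♠♠♢█♧♢
♧♧♠♠★█♢
♠♠♠♧·█·
♧█♠♠♧♠♢
?♠♠♠♠♧♠


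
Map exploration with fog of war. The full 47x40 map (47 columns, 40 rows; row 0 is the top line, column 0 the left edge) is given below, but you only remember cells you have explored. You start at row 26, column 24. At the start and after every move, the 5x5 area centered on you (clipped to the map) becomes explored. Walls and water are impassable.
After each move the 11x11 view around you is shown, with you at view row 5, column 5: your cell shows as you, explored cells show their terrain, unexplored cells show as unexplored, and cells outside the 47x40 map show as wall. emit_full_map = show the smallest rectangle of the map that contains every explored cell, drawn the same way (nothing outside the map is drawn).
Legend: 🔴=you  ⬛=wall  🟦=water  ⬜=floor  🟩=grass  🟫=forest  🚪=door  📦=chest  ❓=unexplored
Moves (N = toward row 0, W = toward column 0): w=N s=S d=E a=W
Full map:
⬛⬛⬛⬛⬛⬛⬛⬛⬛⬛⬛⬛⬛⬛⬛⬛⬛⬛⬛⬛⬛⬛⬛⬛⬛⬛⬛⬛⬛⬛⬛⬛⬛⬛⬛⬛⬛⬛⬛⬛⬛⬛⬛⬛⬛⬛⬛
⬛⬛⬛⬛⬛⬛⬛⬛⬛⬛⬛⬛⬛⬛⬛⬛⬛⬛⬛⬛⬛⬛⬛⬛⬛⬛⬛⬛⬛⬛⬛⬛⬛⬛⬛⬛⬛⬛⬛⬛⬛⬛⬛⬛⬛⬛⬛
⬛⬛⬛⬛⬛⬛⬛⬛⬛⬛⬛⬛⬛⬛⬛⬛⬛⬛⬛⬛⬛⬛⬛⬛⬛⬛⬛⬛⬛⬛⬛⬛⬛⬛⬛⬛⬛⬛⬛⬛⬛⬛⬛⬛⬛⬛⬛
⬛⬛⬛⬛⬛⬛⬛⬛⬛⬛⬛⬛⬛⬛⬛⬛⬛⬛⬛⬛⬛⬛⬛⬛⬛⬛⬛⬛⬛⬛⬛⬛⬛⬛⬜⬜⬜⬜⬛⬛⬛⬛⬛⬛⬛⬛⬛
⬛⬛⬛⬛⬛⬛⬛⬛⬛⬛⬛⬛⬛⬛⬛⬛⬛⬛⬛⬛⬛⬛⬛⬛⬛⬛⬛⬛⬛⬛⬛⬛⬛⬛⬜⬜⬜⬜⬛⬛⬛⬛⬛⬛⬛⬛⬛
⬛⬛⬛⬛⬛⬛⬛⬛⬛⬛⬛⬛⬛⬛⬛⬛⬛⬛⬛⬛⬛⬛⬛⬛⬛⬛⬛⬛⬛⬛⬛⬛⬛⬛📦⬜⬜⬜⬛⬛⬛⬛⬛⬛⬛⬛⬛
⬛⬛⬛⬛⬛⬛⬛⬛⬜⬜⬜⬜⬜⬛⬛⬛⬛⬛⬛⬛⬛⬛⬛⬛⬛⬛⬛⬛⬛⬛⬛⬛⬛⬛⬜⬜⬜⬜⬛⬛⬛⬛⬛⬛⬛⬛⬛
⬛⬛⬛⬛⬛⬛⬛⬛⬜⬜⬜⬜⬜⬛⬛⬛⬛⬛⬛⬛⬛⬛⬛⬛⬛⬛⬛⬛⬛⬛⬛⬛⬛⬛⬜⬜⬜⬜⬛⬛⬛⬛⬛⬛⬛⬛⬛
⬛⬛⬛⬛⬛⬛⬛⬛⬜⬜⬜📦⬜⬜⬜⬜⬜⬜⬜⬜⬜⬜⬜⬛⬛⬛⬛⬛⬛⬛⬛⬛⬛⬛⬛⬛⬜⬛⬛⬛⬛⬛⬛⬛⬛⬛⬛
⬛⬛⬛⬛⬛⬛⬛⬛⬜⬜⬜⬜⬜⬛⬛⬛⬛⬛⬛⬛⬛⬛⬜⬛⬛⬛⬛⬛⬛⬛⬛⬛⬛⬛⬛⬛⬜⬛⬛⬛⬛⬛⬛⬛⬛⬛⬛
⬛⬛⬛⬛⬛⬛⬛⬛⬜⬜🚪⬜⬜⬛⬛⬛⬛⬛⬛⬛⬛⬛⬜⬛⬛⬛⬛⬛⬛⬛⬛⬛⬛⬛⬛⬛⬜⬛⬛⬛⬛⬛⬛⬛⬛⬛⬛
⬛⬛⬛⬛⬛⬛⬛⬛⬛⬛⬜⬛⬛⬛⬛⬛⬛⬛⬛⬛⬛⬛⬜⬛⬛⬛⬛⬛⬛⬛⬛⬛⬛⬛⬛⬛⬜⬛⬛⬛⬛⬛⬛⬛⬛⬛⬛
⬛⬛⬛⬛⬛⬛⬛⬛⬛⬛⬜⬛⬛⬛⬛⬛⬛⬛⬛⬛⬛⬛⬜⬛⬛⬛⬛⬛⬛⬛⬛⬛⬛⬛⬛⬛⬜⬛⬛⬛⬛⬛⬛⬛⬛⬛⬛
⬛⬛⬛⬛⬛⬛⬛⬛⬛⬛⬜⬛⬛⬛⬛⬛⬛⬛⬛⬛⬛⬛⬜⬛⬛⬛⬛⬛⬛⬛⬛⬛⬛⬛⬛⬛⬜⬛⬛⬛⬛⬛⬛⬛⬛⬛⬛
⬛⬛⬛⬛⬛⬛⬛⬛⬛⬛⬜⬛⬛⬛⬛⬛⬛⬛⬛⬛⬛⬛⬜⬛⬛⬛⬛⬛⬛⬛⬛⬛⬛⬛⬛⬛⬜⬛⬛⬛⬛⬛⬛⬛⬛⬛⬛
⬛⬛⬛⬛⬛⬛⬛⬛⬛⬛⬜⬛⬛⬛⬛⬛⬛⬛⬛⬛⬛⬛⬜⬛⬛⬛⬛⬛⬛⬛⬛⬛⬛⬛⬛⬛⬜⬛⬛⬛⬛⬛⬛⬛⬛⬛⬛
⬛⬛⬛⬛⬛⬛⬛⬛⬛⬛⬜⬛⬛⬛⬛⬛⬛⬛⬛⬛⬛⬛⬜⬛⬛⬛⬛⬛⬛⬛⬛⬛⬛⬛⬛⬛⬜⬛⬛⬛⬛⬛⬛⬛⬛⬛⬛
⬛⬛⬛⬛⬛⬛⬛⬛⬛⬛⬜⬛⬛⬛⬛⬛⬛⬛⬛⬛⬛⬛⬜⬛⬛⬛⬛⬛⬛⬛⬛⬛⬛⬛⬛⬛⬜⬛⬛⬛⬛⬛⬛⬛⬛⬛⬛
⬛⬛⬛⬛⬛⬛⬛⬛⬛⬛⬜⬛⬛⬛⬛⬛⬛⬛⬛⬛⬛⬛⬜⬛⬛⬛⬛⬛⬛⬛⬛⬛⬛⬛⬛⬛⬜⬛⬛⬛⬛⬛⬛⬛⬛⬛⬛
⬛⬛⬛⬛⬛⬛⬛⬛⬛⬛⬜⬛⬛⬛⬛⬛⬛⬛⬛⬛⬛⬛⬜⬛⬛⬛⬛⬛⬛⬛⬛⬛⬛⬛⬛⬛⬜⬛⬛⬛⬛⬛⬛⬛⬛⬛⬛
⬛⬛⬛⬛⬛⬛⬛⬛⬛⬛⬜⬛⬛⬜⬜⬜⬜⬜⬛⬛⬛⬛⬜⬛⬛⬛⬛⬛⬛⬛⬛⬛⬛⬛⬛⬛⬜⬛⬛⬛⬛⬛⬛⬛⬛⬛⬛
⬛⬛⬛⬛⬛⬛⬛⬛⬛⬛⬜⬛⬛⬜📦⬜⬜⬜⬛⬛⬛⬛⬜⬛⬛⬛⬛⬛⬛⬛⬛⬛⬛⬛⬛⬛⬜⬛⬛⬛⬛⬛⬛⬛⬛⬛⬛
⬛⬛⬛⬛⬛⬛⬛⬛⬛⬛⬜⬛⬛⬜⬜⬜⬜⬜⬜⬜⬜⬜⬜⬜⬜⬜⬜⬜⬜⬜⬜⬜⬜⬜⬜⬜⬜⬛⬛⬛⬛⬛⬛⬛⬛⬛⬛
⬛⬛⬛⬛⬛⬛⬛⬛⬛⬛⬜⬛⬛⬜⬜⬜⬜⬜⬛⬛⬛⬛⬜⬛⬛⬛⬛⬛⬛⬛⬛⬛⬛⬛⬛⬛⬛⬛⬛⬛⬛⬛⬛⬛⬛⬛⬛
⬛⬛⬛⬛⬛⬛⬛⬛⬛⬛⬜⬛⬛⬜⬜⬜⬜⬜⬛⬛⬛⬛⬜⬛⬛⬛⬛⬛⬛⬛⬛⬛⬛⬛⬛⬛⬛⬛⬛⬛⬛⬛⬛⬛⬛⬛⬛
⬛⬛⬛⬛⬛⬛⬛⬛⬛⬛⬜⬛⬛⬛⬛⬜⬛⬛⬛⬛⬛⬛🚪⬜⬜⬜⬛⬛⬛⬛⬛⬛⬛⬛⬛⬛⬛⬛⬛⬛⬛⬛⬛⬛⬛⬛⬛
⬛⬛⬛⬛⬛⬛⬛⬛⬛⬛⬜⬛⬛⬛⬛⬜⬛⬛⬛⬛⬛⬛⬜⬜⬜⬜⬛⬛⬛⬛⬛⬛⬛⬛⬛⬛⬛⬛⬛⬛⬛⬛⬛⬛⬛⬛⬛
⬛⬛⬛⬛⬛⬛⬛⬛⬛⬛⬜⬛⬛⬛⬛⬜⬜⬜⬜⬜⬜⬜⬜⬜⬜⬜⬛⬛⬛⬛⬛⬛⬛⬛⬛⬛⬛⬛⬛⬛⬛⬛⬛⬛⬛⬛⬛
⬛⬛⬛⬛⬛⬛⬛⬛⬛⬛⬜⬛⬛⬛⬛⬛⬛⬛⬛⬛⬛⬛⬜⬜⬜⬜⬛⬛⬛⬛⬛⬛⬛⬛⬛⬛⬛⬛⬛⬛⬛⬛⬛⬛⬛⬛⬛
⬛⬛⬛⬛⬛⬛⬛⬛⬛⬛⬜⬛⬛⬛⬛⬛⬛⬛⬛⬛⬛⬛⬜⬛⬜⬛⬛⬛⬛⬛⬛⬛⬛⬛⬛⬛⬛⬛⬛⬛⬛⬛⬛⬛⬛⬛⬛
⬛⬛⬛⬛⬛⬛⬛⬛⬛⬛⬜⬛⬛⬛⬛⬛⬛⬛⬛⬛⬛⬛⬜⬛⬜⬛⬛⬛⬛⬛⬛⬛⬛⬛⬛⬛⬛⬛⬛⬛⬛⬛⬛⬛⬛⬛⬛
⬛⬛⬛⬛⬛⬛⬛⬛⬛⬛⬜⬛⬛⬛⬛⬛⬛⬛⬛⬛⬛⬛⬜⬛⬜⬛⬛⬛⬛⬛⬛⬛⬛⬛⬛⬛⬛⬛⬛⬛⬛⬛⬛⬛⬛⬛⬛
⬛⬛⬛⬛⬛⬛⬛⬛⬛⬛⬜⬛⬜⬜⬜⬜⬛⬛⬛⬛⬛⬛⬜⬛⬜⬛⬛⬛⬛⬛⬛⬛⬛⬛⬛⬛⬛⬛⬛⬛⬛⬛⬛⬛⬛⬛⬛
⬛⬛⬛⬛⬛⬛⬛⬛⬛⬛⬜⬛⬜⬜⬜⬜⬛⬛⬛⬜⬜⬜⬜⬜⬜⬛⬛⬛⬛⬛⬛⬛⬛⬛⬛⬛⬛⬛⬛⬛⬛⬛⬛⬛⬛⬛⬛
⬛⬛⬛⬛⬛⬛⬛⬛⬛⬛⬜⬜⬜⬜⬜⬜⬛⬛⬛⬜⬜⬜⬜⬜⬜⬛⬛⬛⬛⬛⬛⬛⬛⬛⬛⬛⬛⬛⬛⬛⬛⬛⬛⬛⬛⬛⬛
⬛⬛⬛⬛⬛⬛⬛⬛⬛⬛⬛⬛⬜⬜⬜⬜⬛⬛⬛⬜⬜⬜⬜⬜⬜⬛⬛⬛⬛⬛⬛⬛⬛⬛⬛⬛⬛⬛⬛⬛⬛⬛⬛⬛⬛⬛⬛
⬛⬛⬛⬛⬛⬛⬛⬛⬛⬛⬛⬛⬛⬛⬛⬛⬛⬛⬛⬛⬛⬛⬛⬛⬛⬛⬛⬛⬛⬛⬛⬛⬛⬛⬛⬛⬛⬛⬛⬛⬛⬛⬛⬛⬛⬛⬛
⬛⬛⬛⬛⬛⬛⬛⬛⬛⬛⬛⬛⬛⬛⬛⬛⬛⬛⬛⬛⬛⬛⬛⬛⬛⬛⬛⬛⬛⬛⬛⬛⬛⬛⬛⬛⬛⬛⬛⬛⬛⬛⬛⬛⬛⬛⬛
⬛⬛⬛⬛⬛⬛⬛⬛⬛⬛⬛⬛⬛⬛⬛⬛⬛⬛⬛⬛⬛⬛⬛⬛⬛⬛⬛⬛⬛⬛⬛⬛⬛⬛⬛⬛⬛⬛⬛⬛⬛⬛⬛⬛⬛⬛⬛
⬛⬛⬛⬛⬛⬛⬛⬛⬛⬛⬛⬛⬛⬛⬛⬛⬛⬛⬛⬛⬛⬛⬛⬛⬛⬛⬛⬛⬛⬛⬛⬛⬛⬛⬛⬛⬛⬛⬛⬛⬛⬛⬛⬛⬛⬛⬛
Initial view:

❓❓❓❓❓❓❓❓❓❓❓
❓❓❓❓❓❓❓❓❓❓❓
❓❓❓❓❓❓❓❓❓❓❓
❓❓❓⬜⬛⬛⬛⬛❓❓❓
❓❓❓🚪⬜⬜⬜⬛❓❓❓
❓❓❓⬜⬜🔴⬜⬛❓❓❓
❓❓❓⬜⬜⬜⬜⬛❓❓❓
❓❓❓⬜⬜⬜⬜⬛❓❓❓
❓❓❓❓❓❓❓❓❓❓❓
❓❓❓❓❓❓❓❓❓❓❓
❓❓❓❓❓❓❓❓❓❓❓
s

❓❓❓❓❓❓❓❓❓❓❓
❓❓❓❓❓❓❓❓❓❓❓
❓❓❓⬜⬛⬛⬛⬛❓❓❓
❓❓❓🚪⬜⬜⬜⬛❓❓❓
❓❓❓⬜⬜⬜⬜⬛❓❓❓
❓❓❓⬜⬜🔴⬜⬛❓❓❓
❓❓❓⬜⬜⬜⬜⬛❓❓❓
❓❓❓⬜⬛⬜⬛⬛❓❓❓
❓❓❓❓❓❓❓❓❓❓❓
❓❓❓❓❓❓❓❓❓❓❓
❓❓❓❓❓❓❓❓❓❓❓

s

❓❓❓❓❓❓❓❓❓❓❓
❓❓❓⬜⬛⬛⬛⬛❓❓❓
❓❓❓🚪⬜⬜⬜⬛❓❓❓
❓❓❓⬜⬜⬜⬜⬛❓❓❓
❓❓❓⬜⬜⬜⬜⬛❓❓❓
❓❓❓⬜⬜🔴⬜⬛❓❓❓
❓❓❓⬜⬛⬜⬛⬛❓❓❓
❓❓❓⬜⬛⬜⬛⬛❓❓❓
❓❓❓❓❓❓❓❓❓❓❓
❓❓❓❓❓❓❓❓❓❓❓
❓❓❓❓❓❓❓❓❓❓❓

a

❓❓❓❓❓❓❓❓❓❓❓
❓❓❓❓⬜⬛⬛⬛⬛❓❓
❓❓❓❓🚪⬜⬜⬜⬛❓❓
❓❓❓⬛⬜⬜⬜⬜⬛❓❓
❓❓❓⬜⬜⬜⬜⬜⬛❓❓
❓❓❓⬛⬜🔴⬜⬜⬛❓❓
❓❓❓⬛⬜⬛⬜⬛⬛❓❓
❓❓❓⬛⬜⬛⬜⬛⬛❓❓
❓❓❓❓❓❓❓❓❓❓❓
❓❓❓❓❓❓❓❓❓❓❓
❓❓❓❓❓❓❓❓❓❓❓

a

❓❓❓❓❓❓❓❓❓❓❓
❓❓❓❓❓⬜⬛⬛⬛⬛❓
❓❓❓❓❓🚪⬜⬜⬜⬛❓
❓❓❓⬛⬛⬜⬜⬜⬜⬛❓
❓❓❓⬜⬜⬜⬜⬜⬜⬛❓
❓❓❓⬛⬛🔴⬜⬜⬜⬛❓
❓❓❓⬛⬛⬜⬛⬜⬛⬛❓
❓❓❓⬛⬛⬜⬛⬜⬛⬛❓
❓❓❓❓❓❓❓❓❓❓❓
❓❓❓❓❓❓❓❓❓❓❓
❓❓❓❓❓❓❓❓❓❓❓

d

❓❓❓❓❓❓❓❓❓❓❓
❓❓❓❓⬜⬛⬛⬛⬛❓❓
❓❓❓❓🚪⬜⬜⬜⬛❓❓
❓❓⬛⬛⬜⬜⬜⬜⬛❓❓
❓❓⬜⬜⬜⬜⬜⬜⬛❓❓
❓❓⬛⬛⬜🔴⬜⬜⬛❓❓
❓❓⬛⬛⬜⬛⬜⬛⬛❓❓
❓❓⬛⬛⬜⬛⬜⬛⬛❓❓
❓❓❓❓❓❓❓❓❓❓❓
❓❓❓❓❓❓❓❓❓❓❓
❓❓❓❓❓❓❓❓❓❓❓

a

❓❓❓❓❓❓❓❓❓❓❓
❓❓❓❓❓⬜⬛⬛⬛⬛❓
❓❓❓❓❓🚪⬜⬜⬜⬛❓
❓❓❓⬛⬛⬜⬜⬜⬜⬛❓
❓❓❓⬜⬜⬜⬜⬜⬜⬛❓
❓❓❓⬛⬛🔴⬜⬜⬜⬛❓
❓❓❓⬛⬛⬜⬛⬜⬛⬛❓
❓❓❓⬛⬛⬜⬛⬜⬛⬛❓
❓❓❓❓❓❓❓❓❓❓❓
❓❓❓❓❓❓❓❓❓❓❓
❓❓❓❓❓❓❓❓❓❓❓

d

❓❓❓❓❓❓❓❓❓❓❓
❓❓❓❓⬜⬛⬛⬛⬛❓❓
❓❓❓❓🚪⬜⬜⬜⬛❓❓
❓❓⬛⬛⬜⬜⬜⬜⬛❓❓
❓❓⬜⬜⬜⬜⬜⬜⬛❓❓
❓❓⬛⬛⬜🔴⬜⬜⬛❓❓
❓❓⬛⬛⬜⬛⬜⬛⬛❓❓
❓❓⬛⬛⬜⬛⬜⬛⬛❓❓
❓❓❓❓❓❓❓❓❓❓❓
❓❓❓❓❓❓❓❓❓❓❓
❓❓❓❓❓❓❓❓❓❓❓

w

❓❓❓❓❓❓❓❓❓❓❓
❓❓❓❓❓❓❓❓❓❓❓
❓❓❓❓⬜⬛⬛⬛⬛❓❓
❓❓❓⬛🚪⬜⬜⬜⬛❓❓
❓❓⬛⬛⬜⬜⬜⬜⬛❓❓
❓❓⬜⬜⬜🔴⬜⬜⬛❓❓
❓❓⬛⬛⬜⬜⬜⬜⬛❓❓
❓❓⬛⬛⬜⬛⬜⬛⬛❓❓
❓❓⬛⬛⬜⬛⬜⬛⬛❓❓
❓❓❓❓❓❓❓❓❓❓❓
❓❓❓❓❓❓❓❓❓❓❓

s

❓❓❓❓❓❓❓❓❓❓❓
❓❓❓❓⬜⬛⬛⬛⬛❓❓
❓❓❓⬛🚪⬜⬜⬜⬛❓❓
❓❓⬛⬛⬜⬜⬜⬜⬛❓❓
❓❓⬜⬜⬜⬜⬜⬜⬛❓❓
❓❓⬛⬛⬜🔴⬜⬜⬛❓❓
❓❓⬛⬛⬜⬛⬜⬛⬛❓❓
❓❓⬛⬛⬜⬛⬜⬛⬛❓❓
❓❓❓❓❓❓❓❓❓❓❓
❓❓❓❓❓❓❓❓❓❓❓
❓❓❓❓❓❓❓❓❓❓❓

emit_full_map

❓❓⬜⬛⬛⬛⬛
❓⬛🚪⬜⬜⬜⬛
⬛⬛⬜⬜⬜⬜⬛
⬜⬜⬜⬜⬜⬜⬛
⬛⬛⬜🔴⬜⬜⬛
⬛⬛⬜⬛⬜⬛⬛
⬛⬛⬜⬛⬜⬛⬛

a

❓❓❓❓❓❓❓❓❓❓❓
❓❓❓❓❓⬜⬛⬛⬛⬛❓
❓❓❓❓⬛🚪⬜⬜⬜⬛❓
❓❓❓⬛⬛⬜⬜⬜⬜⬛❓
❓❓❓⬜⬜⬜⬜⬜⬜⬛❓
❓❓❓⬛⬛🔴⬜⬜⬜⬛❓
❓❓❓⬛⬛⬜⬛⬜⬛⬛❓
❓❓❓⬛⬛⬜⬛⬜⬛⬛❓
❓❓❓❓❓❓❓❓❓❓❓
❓❓❓❓❓❓❓❓❓❓❓
❓❓❓❓❓❓❓❓❓❓❓

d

❓❓❓❓❓❓❓❓❓❓❓
❓❓❓❓⬜⬛⬛⬛⬛❓❓
❓❓❓⬛🚪⬜⬜⬜⬛❓❓
❓❓⬛⬛⬜⬜⬜⬜⬛❓❓
❓❓⬜⬜⬜⬜⬜⬜⬛❓❓
❓❓⬛⬛⬜🔴⬜⬜⬛❓❓
❓❓⬛⬛⬜⬛⬜⬛⬛❓❓
❓❓⬛⬛⬜⬛⬜⬛⬛❓❓
❓❓❓❓❓❓❓❓❓❓❓
❓❓❓❓❓❓❓❓❓❓❓
❓❓❓❓❓❓❓❓❓❓❓

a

❓❓❓❓❓❓❓❓❓❓❓
❓❓❓❓❓⬜⬛⬛⬛⬛❓
❓❓❓❓⬛🚪⬜⬜⬜⬛❓
❓❓❓⬛⬛⬜⬜⬜⬜⬛❓
❓❓❓⬜⬜⬜⬜⬜⬜⬛❓
❓❓❓⬛⬛🔴⬜⬜⬜⬛❓
❓❓❓⬛⬛⬜⬛⬜⬛⬛❓
❓❓❓⬛⬛⬜⬛⬜⬛⬛❓
❓❓❓❓❓❓❓❓❓❓❓
❓❓❓❓❓❓❓❓❓❓❓
❓❓❓❓❓❓❓❓❓❓❓

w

❓❓❓❓❓❓❓❓❓❓❓
❓❓❓❓❓❓❓❓❓❓❓
❓❓❓❓❓⬜⬛⬛⬛⬛❓
❓❓❓⬛⬛🚪⬜⬜⬜⬛❓
❓❓❓⬛⬛⬜⬜⬜⬜⬛❓
❓❓❓⬜⬜🔴⬜⬜⬜⬛❓
❓❓❓⬛⬛⬜⬜⬜⬜⬛❓
❓❓❓⬛⬛⬜⬛⬜⬛⬛❓
❓❓❓⬛⬛⬜⬛⬜⬛⬛❓
❓❓❓❓❓❓❓❓❓❓❓
❓❓❓❓❓❓❓❓❓❓❓

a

❓❓❓❓❓❓❓❓❓❓❓
❓❓❓❓❓❓❓❓❓❓❓
❓❓❓❓❓❓⬜⬛⬛⬛⬛
❓❓❓⬛⬛⬛🚪⬜⬜⬜⬛
❓❓❓⬛⬛⬛⬜⬜⬜⬜⬛
❓❓❓⬜⬜🔴⬜⬜⬜⬜⬛
❓❓❓⬛⬛⬛⬜⬜⬜⬜⬛
❓❓❓⬛⬛⬛⬜⬛⬜⬛⬛
❓❓❓❓⬛⬛⬜⬛⬜⬛⬛
❓❓❓❓❓❓❓❓❓❓❓
❓❓❓❓❓❓❓❓❓❓❓

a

❓❓❓❓❓❓❓❓❓❓❓
❓❓❓❓❓❓❓❓❓❓❓
❓❓❓❓❓❓❓⬜⬛⬛⬛
❓❓❓⬛⬛⬛⬛🚪⬜⬜⬜
❓❓❓⬛⬛⬛⬛⬜⬜⬜⬜
❓❓❓⬜⬜🔴⬜⬜⬜⬜⬜
❓❓❓⬛⬛⬛⬛⬜⬜⬜⬜
❓❓❓⬛⬛⬛⬛⬜⬛⬜⬛
❓❓❓❓❓⬛⬛⬜⬛⬜⬛
❓❓❓❓❓❓❓❓❓❓❓
❓❓❓❓❓❓❓❓❓❓❓

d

❓❓❓❓❓❓❓❓❓❓❓
❓❓❓❓❓❓❓❓❓❓❓
❓❓❓❓❓❓⬜⬛⬛⬛⬛
❓❓⬛⬛⬛⬛🚪⬜⬜⬜⬛
❓❓⬛⬛⬛⬛⬜⬜⬜⬜⬛
❓❓⬜⬜⬜🔴⬜⬜⬜⬜⬛
❓❓⬛⬛⬛⬛⬜⬜⬜⬜⬛
❓❓⬛⬛⬛⬛⬜⬛⬜⬛⬛
❓❓❓❓⬛⬛⬜⬛⬜⬛⬛
❓❓❓❓❓❓❓❓❓❓❓
❓❓❓❓❓❓❓❓❓❓❓

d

❓❓❓❓❓❓❓❓❓❓❓
❓❓❓❓❓❓❓❓❓❓❓
❓❓❓❓❓⬜⬛⬛⬛⬛❓
❓⬛⬛⬛⬛🚪⬜⬜⬜⬛❓
❓⬛⬛⬛⬛⬜⬜⬜⬜⬛❓
❓⬜⬜⬜⬜🔴⬜⬜⬜⬛❓
❓⬛⬛⬛⬛⬜⬜⬜⬜⬛❓
❓⬛⬛⬛⬛⬜⬛⬜⬛⬛❓
❓❓❓⬛⬛⬜⬛⬜⬛⬛❓
❓❓❓❓❓❓❓❓❓❓❓
❓❓❓❓❓❓❓❓❓❓❓

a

❓❓❓❓❓❓❓❓❓❓❓
❓❓❓❓❓❓❓❓❓❓❓
❓❓❓❓❓❓⬜⬛⬛⬛⬛
❓❓⬛⬛⬛⬛🚪⬜⬜⬜⬛
❓❓⬛⬛⬛⬛⬜⬜⬜⬜⬛
❓❓⬜⬜⬜🔴⬜⬜⬜⬜⬛
❓❓⬛⬛⬛⬛⬜⬜⬜⬜⬛
❓❓⬛⬛⬛⬛⬜⬛⬜⬛⬛
❓❓❓❓⬛⬛⬜⬛⬜⬛⬛
❓❓❓❓❓❓❓❓❓❓❓
❓❓❓❓❓❓❓❓❓❓❓

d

❓❓❓❓❓❓❓❓❓❓❓
❓❓❓❓❓❓❓❓❓❓❓
❓❓❓❓❓⬜⬛⬛⬛⬛❓
❓⬛⬛⬛⬛🚪⬜⬜⬜⬛❓
❓⬛⬛⬛⬛⬜⬜⬜⬜⬛❓
❓⬜⬜⬜⬜🔴⬜⬜⬜⬛❓
❓⬛⬛⬛⬛⬜⬜⬜⬜⬛❓
❓⬛⬛⬛⬛⬜⬛⬜⬛⬛❓
❓❓❓⬛⬛⬜⬛⬜⬛⬛❓
❓❓❓❓❓❓❓❓❓❓❓
❓❓❓❓❓❓❓❓❓❓❓

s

❓❓❓❓❓❓❓❓❓❓❓
❓❓❓❓❓⬜⬛⬛⬛⬛❓
❓⬛⬛⬛⬛🚪⬜⬜⬜⬛❓
❓⬛⬛⬛⬛⬜⬜⬜⬜⬛❓
❓⬜⬜⬜⬜⬜⬜⬜⬜⬛❓
❓⬛⬛⬛⬛🔴⬜⬜⬜⬛❓
❓⬛⬛⬛⬛⬜⬛⬜⬛⬛❓
❓❓❓⬛⬛⬜⬛⬜⬛⬛❓
❓❓❓❓❓❓❓❓❓❓❓
❓❓❓❓❓❓❓❓❓❓❓
❓❓❓❓❓❓❓❓❓❓❓


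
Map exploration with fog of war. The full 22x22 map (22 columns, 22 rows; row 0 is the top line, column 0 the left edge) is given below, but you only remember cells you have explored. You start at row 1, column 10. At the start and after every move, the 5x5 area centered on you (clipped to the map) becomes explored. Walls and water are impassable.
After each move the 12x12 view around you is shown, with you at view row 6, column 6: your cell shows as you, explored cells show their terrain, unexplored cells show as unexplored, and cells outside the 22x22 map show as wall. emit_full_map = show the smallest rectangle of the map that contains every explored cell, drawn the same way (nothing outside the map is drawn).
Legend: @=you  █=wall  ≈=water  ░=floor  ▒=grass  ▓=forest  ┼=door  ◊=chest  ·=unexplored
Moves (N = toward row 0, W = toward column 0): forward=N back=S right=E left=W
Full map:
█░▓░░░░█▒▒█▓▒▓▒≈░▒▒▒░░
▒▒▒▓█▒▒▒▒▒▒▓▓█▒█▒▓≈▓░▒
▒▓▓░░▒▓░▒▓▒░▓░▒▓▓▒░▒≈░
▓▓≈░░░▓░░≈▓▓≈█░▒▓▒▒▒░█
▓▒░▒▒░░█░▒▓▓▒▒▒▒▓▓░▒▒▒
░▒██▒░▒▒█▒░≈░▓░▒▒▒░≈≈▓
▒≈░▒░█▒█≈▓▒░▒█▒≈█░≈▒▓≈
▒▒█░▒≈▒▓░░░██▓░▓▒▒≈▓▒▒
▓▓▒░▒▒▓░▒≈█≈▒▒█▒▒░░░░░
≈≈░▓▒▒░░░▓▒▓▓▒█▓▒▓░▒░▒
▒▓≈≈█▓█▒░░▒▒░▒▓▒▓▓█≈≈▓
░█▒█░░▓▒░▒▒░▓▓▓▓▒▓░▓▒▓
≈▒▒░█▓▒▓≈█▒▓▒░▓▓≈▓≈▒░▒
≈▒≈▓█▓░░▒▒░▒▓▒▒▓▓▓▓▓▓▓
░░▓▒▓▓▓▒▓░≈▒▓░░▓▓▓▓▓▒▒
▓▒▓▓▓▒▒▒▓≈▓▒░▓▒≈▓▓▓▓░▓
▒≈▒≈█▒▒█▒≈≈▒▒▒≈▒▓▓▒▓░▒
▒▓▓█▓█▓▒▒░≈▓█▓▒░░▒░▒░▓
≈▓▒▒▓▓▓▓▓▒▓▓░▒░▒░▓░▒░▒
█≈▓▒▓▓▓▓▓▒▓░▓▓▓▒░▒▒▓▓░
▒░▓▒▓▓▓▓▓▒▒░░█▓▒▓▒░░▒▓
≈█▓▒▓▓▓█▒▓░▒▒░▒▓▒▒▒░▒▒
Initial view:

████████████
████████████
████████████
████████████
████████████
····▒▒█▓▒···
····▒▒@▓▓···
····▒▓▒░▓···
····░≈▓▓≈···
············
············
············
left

████████████
████████████
████████████
████████████
████████████
····█▒▒█▓▒··
····▒▒@▒▓▓··
····░▒▓▒░▓··
····░░≈▓▓≈··
············
············
············

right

████████████
████████████
████████████
████████████
████████████
···█▒▒█▓▒···
···▒▒▒@▓▓···
···░▒▓▒░▓···
···░░≈▓▓≈···
············
············
············

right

████████████
████████████
████████████
████████████
████████████
··█▒▒█▓▒▓···
··▒▒▒▒@▓█···
··░▒▓▒░▓░···
··░░≈▓▓≈█···
············
············
············

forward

████████████
████████████
████████████
████████████
████████████
████████████
··█▒▒█@▒▓···
··▒▒▒▒▓▓█···
··░▒▓▒░▓░···
··░░≈▓▓≈█···
············
············

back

████████████
████████████
████████████
████████████
████████████
··█▒▒█▓▒▓···
··▒▒▒▒@▓█···
··░▒▓▒░▓░···
··░░≈▓▓≈█···
············
············
············

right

████████████
████████████
████████████
████████████
████████████
·█▒▒█▓▒▓▒···
·▒▒▒▒▓@█▒···
·░▒▓▒░▓░▒···
·░░≈▓▓≈█░···
············
············
············

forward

████████████
████████████
████████████
████████████
████████████
████████████
·█▒▒█▓@▓▒···
·▒▒▒▒▓▓█▒···
·░▒▓▒░▓░▒···
·░░≈▓▓≈█░···
············
············

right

████████████
████████████
████████████
████████████
████████████
████████████
█▒▒█▓▒@▒≈···
▒▒▒▒▓▓█▒█···
░▒▓▒░▓░▒▓···
░░≈▓▓≈█░····
············
············

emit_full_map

█▒▒█▓▒@▒≈
▒▒▒▒▓▓█▒█
░▒▓▒░▓░▒▓
░░≈▓▓≈█░·

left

████████████
████████████
████████████
████████████
████████████
████████████
·█▒▒█▓@▓▒≈··
·▒▒▒▒▓▓█▒█··
·░▒▓▒░▓░▒▓··
·░░≈▓▓≈█░···
············
············

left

████████████
████████████
████████████
████████████
████████████
████████████
··█▒▒█@▒▓▒≈·
··▒▒▒▒▓▓█▒█·
··░▒▓▒░▓░▒▓·
··░░≈▓▓≈█░··
············
············

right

████████████
████████████
████████████
████████████
████████████
████████████
·█▒▒█▓@▓▒≈··
·▒▒▒▒▓▓█▒█··
·░▒▓▒░▓░▒▓··
·░░≈▓▓≈█░···
············
············

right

████████████
████████████
████████████
████████████
████████████
████████████
█▒▒█▓▒@▒≈···
▒▒▒▒▓▓█▒█···
░▒▓▒░▓░▒▓···
░░≈▓▓≈█░····
············
············


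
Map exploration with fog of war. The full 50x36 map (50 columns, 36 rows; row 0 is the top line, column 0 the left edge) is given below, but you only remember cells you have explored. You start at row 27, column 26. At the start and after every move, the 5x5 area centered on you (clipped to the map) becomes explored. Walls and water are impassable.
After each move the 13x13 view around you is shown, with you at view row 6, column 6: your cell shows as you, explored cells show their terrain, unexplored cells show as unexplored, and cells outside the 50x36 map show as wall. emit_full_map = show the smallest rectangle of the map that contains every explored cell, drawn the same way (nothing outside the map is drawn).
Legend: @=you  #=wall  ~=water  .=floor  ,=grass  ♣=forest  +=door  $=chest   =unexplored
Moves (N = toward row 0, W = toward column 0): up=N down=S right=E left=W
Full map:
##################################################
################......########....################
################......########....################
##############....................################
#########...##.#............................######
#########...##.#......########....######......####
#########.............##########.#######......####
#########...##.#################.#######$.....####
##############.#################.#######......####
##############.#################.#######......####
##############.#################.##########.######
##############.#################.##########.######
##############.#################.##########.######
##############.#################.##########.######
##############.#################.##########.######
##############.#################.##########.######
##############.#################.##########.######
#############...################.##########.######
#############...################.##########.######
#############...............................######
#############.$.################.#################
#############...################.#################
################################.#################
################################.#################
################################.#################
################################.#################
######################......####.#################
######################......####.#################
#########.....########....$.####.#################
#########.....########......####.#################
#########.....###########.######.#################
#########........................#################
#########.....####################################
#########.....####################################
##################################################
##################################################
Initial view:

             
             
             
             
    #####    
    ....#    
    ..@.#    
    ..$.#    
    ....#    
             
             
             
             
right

             
             
             
             
   ######    
   ....##    
   ...@##    
   ..$.##    
   ....##    
             
             
             
             

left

             
             
             
             
    ######   
    ....##   
    ..@.##   
    ..$.##   
    ....##   
             
             
             
             

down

             
             
             
    ######   
    ....##   
    ....##   
    ..@.##   
    ....##   
    #.###    
             
             
             
             

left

             
             
             
     ######  
    .....##  
    .....##  
    ..@$.##  
    .....##  
    ##.###   
             
             
             
             

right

             
             
             
    ######   
   .....##   
   .....##   
   ...@.##   
   .....##   
   ##.###    
             
             
             
             

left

             
             
             
     ######  
    .....##  
    .....##  
    ..@$.##  
    .....##  
    ##.###   
             
             
             
             

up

             
             
             
             
    #######  
    .....##  
    ..@..##  
    ...$.##  
    .....##  
    ##.###   
             
             
             

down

             
             
             
    #######  
    .....##  
    .....##  
    ..@$.##  
    .....##  
    ##.###   
             
             
             
             

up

             
             
             
             
    #######  
    .....##  
    ..@..##  
    ...$.##  
    .....##  
    ##.###   
             
             
             

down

             
             
             
    #######  
    .....##  
    .....##  
    ..@$.##  
    .....##  
    ##.###   
             
             
             
             

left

             
             
             
     ####### 
    ......## 
    ......## 
    ..@.$.## 
    ......## 
    ###.###  
             
             
             
             

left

             
             
             
      #######
    #......##
    #......##
    #.@..$.##
    #......##
    ####.### 
             
             
             
             

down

             
             
      #######
    #......##
    #......##
    #....$.##
    #.@....##
    ####.### 
    .....    
             
             
             
             

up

             
             
             
      #######
    #......##
    #......##
    #.@..$.##
    #......##
    ####.### 
    .....    
             
             
             

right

             
             
             
     ####### 
   #......## 
   #......## 
   #..@.$.## 
   #......## 
   ####.###  
   .....     
             
             
             

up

             
             
             
             
    ######## 
   #......## 
   #..@...## 
   #....$.## 
   #......## 
   ####.###  
   .....     
             
             

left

             
             
             
             
    #########
    #......##
    #.@....##
    #....$.##
    #......##
    ####.### 
    .....    
             
             

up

             
             
             
             
    #####    
    #########
    #.@....##
    #......##
    #....$.##
    #......##
    ####.### 
    .....    
             

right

             
             
             
             
   ######    
   ######### 
   #..@...## 
   #......## 
   #....$.## 
   #......## 
   ####.###  
   .....     
             

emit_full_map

######   
#########
#..@...##
#......##
#....$.##
#......##
####.### 
.....    
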